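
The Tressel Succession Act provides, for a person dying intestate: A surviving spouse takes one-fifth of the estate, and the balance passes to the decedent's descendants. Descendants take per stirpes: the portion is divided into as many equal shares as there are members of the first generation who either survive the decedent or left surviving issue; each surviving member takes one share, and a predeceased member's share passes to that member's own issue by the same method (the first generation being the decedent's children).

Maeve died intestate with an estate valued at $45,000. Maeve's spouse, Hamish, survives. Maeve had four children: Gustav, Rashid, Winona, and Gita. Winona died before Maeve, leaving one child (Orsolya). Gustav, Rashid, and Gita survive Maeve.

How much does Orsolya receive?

Orsolya receives $9,000.

Hamish takes one-fifth of $45,000 = $9,000. The remaining $36,000 passes to the descendants.
The descendants' portion ($36,000) is divided into 4 shares of $9,000: Gustav, Rashid, and Gita each take $9,000; Winona's $9,000 share passes to Winona's issue.
Winona's share ($9,000) passes entirely to Orsolya.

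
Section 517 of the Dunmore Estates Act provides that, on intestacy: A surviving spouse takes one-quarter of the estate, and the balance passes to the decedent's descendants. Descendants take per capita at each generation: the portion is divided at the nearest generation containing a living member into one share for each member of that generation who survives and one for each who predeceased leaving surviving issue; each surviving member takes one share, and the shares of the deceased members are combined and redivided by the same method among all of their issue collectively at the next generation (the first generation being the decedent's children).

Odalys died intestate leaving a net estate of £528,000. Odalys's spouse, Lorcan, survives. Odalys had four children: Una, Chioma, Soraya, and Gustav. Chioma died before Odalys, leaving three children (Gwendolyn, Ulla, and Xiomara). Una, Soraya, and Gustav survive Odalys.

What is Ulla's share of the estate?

Ulla receives £33,000.

Lorcan takes one-quarter of £528,000 = £132,000. The remaining £396,000 passes to the descendants.
The descendants' portion (£396,000) is divided at the children's generation into 4 shares of £99,000. Una, Soraya, and Gustav each take £99,000. The remaining share for the deceased Chioma (£99,000) is carried to the next generation.
That pool (£99,000) is divided at the grandchildren's generation equally among Gwendolyn, Ulla, and Xiomara: £33,000 each.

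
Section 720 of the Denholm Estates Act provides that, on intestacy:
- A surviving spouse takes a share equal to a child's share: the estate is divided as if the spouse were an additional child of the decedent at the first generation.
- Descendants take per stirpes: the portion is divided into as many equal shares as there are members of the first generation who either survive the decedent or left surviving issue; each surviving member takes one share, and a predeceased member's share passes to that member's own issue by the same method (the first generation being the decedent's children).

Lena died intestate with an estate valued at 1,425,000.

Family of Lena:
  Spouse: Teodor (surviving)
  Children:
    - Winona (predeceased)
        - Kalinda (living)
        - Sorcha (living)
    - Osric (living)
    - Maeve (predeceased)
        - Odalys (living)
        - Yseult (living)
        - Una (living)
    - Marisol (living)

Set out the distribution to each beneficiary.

The spouse counts as an additional share at the children's level, so there are 5 primary shares of 285,000. Teodor takes one such share (285,000).
The children's combined portion (1,140,000) is divided into 4 shares of 285,000: Osric and Marisol each take 285,000; Winona's 285,000 share passes to Winona's issue; Maeve's 285,000 share passes to Maeve's issue.
Winona's share (285,000) is divided into 2 shares of 142,500: Kalinda and Sorcha each take 142,500.
Maeve's share (285,000) is divided into 3 shares of 95,000: Odalys, Yseult, and Una each take 95,000.

Teodor: 285,000; Kalinda: 142,500; Sorcha: 142,500; Osric: 285,000; Odalys: 95,000; Yseult: 95,000; Una: 95,000; Marisol: 285,000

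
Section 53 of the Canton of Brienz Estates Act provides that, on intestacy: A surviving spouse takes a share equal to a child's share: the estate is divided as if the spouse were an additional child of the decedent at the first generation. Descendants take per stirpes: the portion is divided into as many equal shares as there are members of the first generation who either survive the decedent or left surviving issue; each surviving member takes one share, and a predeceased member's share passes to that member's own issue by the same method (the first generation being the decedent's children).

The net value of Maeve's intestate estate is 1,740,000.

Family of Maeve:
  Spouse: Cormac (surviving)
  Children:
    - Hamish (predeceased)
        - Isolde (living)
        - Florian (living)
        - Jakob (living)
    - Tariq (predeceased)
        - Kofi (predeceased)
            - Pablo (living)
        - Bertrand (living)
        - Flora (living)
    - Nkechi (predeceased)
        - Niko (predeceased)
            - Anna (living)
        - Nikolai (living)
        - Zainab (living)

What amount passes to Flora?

Flora receives 145,000.

The spouse counts as an additional share at the children's level, so there are 4 primary shares of 435,000. Cormac takes one such share (435,000).
The children's combined portion (1,305,000) is divided into 3 shares of 435,000: Hamish's 435,000 share passes to Hamish's issue; Tariq's 435,000 share passes to Tariq's issue; Nkechi's 435,000 share passes to Nkechi's issue.
Hamish's share (435,000) is divided into 3 shares of 145,000: Isolde, Florian, and Jakob each take 145,000.
Tariq's share (435,000) is divided into 3 shares of 145,000: Bertrand and Flora each take 145,000; Kofi's 145,000 share passes to Kofi's issue.
Kofi's share (145,000) passes entirely to Pablo.
Nkechi's share (435,000) is divided into 3 shares of 145,000: Nikolai and Zainab each take 145,000; Niko's 145,000 share passes to Niko's issue.
Niko's share (145,000) passes entirely to Anna.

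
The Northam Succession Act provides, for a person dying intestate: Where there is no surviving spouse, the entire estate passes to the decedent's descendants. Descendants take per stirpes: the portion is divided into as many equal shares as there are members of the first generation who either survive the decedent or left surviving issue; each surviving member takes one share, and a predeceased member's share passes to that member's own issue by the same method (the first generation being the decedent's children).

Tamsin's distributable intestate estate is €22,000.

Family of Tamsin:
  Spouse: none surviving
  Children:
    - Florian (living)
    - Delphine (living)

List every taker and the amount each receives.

The entire €22,000 passes to the descendants.
That amount (€22,000) is divided into 2 shares of €11,000: Florian and Delphine each take €11,000.

Florian: €11,000; Delphine: €11,000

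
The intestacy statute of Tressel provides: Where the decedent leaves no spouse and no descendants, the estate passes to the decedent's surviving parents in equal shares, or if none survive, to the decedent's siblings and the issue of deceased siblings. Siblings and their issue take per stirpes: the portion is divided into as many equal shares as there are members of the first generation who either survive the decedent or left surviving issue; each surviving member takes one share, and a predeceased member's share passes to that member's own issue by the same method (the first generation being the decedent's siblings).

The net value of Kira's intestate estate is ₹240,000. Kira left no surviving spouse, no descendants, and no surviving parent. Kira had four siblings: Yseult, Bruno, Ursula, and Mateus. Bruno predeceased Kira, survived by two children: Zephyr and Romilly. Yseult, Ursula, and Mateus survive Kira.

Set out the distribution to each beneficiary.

The entire ₹240,000 passes to the siblings and their issue.
That amount (₹240,000) is divided into 4 shares of ₹60,000: Yseult, Ursula, and Mateus each take ₹60,000; Bruno's ₹60,000 share passes to Bruno's issue.
Bruno's share (₹60,000) is divided into 2 shares of ₹30,000: Zephyr and Romilly each take ₹30,000.

Yseult: ₹60,000; Zephyr: ₹30,000; Romilly: ₹30,000; Ursula: ₹60,000; Mateus: ₹60,000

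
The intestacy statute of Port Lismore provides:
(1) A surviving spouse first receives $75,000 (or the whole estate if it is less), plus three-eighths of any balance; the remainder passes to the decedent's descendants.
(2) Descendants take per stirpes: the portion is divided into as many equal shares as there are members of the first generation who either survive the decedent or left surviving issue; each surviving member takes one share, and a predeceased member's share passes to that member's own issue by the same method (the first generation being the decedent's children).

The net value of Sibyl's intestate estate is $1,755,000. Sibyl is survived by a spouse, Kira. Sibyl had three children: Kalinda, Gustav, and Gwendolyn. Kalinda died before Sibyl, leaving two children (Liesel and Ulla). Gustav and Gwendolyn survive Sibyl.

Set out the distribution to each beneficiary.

Kira: $705,000; Liesel: $175,000; Ulla: $175,000; Gustav: $350,000; Gwendolyn: $350,000

Kira first takes $75,000, leaving a balance of $1,680,000. Kira then takes three-eighths of the balance ($630,000), for a total of $705,000. The remaining $1,050,000 passes to the descendants.
The descendants' portion ($1,050,000) is divided into 3 shares of $350,000: Gustav and Gwendolyn each take $350,000; Kalinda's $350,000 share passes to Kalinda's issue.
Kalinda's share ($350,000) is divided into 2 shares of $175,000: Liesel and Ulla each take $175,000.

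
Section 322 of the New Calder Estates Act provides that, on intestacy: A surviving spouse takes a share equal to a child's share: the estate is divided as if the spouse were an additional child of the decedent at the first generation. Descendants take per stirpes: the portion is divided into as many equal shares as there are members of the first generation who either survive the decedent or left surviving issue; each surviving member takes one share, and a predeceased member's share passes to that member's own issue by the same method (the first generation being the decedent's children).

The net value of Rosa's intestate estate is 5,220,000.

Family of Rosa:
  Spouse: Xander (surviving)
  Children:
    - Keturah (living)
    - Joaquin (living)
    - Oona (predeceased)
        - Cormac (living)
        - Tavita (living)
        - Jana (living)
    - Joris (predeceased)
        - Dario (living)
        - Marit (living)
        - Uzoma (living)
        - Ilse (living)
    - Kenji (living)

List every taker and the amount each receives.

Xander: 870,000; Keturah: 870,000; Joaquin: 870,000; Cormac: 290,000; Tavita: 290,000; Jana: 290,000; Dario: 217,500; Marit: 217,500; Uzoma: 217,500; Ilse: 217,500; Kenji: 870,000

The spouse counts as an additional share at the children's level, so there are 6 primary shares of 870,000. Xander takes one such share (870,000).
The children's combined portion (4,350,000) is divided into 5 shares of 870,000: Keturah, Joaquin, and Kenji each take 870,000; Oona's 870,000 share passes to Oona's issue; Joris's 870,000 share passes to Joris's issue.
Oona's share (870,000) is divided into 3 shares of 290,000: Cormac, Tavita, and Jana each take 290,000.
Joris's share (870,000) is divided into 4 shares of 217,500: Dario, Marit, Uzoma, and Ilse each take 217,500.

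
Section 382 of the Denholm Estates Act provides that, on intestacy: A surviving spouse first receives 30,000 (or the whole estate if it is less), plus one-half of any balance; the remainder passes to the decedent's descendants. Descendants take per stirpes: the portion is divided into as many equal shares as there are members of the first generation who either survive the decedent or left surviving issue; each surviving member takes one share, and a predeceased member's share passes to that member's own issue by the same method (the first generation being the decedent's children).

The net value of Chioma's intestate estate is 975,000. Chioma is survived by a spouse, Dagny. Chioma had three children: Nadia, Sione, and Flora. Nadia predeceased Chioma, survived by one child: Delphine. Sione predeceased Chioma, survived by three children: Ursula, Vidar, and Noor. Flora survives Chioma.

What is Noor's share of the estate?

Noor receives 52,500.

Dagny first takes 30,000, leaving a balance of 945,000. Dagny then takes one-half of the balance (472,500), for a total of 502,500. The remaining 472,500 passes to the descendants.
The descendants' portion (472,500) is divided into 3 shares of 157,500: Flora takes 157,500; Nadia's 157,500 share passes to Nadia's issue; Sione's 157,500 share passes to Sione's issue.
Nadia's share (157,500) passes entirely to Delphine.
Sione's share (157,500) is divided into 3 shares of 52,500: Ursula, Vidar, and Noor each take 52,500.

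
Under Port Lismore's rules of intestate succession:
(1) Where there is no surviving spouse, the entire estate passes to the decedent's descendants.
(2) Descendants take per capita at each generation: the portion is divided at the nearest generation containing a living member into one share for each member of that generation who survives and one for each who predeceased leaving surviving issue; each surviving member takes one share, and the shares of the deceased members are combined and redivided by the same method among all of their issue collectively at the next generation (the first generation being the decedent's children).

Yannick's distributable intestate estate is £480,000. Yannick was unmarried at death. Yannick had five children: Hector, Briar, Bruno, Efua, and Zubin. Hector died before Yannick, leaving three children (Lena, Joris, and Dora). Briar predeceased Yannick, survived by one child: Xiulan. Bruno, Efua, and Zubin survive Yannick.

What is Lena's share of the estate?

The entire £480,000 passes to the descendants.
That amount (£480,000) is divided at the children's generation into 5 shares of £96,000. Bruno, Efua, and Zubin each take £96,000. The 2 shares of the deceased (Hector and Briar) are combined into a pool of £192,000.
That pool (£192,000) is divided at the grandchildren's generation equally among Lena, Joris, Dora, and Xiulan: £48,000 each.

Lena receives £48,000.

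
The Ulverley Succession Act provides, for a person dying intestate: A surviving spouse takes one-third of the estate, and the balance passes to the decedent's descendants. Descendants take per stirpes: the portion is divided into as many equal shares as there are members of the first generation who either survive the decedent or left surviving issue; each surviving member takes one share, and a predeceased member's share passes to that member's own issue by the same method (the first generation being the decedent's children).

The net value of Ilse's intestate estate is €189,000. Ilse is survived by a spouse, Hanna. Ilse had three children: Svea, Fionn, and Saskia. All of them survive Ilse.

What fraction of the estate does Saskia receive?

Saskia receives 2/9 of the estate.

Hanna takes one-third of €189,000 = €63,000. The remaining €126,000 passes to the descendants.
The descendants' portion (€126,000) is divided into 3 shares of €42,000: Svea, Fionn, and Saskia each take €42,000.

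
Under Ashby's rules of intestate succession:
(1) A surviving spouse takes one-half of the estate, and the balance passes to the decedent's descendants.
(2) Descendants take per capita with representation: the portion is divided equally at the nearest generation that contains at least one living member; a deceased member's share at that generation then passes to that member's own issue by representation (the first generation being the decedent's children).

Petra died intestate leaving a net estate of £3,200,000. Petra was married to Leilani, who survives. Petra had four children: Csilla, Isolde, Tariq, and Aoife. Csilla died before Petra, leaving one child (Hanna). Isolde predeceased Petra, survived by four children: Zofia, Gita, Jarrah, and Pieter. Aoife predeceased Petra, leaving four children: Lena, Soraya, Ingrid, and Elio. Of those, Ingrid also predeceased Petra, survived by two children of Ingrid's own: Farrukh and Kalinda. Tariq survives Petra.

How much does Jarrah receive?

Leilani takes one-half of £3,200,000 = £1,600,000. The remaining £1,600,000 passes to the descendants.
The descendants' portion (£1,600,000) is divided into 4 shares of £400,000: Tariq takes £400,000; Csilla's £400,000 share passes to Csilla's issue; Isolde's £400,000 share passes to Isolde's issue; Aoife's £400,000 share passes to Aoife's issue.
Csilla's share (£400,000) passes entirely to Hanna.
Isolde's share (£400,000) is divided into 4 shares of £100,000: Zofia, Gita, Jarrah, and Pieter each take £100,000.
Aoife's share (£400,000) is divided into 4 shares of £100,000: Lena, Soraya, and Elio each take £100,000; Ingrid's £100,000 share passes to Ingrid's issue.
Ingrid's share (£100,000) is divided into 2 shares of £50,000: Farrukh and Kalinda each take £50,000.

Jarrah receives £100,000.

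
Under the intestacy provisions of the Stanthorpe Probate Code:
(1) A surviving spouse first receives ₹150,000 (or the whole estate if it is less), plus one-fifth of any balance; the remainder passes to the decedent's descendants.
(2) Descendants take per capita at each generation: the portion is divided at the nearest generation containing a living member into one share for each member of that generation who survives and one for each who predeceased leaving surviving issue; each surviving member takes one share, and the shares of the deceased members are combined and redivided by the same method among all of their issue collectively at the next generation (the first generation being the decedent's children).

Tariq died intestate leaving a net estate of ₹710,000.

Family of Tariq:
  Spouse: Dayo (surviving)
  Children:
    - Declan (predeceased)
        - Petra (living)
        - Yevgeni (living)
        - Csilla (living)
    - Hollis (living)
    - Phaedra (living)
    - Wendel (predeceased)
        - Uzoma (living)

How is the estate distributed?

Dayo first takes ₹150,000, leaving a balance of ₹560,000. Dayo then takes one-fifth of the balance (₹112,000), for a total of ₹262,000. The remaining ₹448,000 passes to the descendants.
The descendants' portion (₹448,000) is divided at the children's generation into 4 shares of ₹112,000. Hollis and Phaedra each take ₹112,000. The 2 shares of the deceased (Declan and Wendel) are combined into a pool of ₹224,000.
That pool (₹224,000) is divided at the grandchildren's generation equally among Petra, Yevgeni, Csilla, and Uzoma: ₹56,000 each.

Dayo: ₹262,000; Petra: ₹56,000; Yevgeni: ₹56,000; Csilla: ₹56,000; Hollis: ₹112,000; Phaedra: ₹112,000; Uzoma: ₹56,000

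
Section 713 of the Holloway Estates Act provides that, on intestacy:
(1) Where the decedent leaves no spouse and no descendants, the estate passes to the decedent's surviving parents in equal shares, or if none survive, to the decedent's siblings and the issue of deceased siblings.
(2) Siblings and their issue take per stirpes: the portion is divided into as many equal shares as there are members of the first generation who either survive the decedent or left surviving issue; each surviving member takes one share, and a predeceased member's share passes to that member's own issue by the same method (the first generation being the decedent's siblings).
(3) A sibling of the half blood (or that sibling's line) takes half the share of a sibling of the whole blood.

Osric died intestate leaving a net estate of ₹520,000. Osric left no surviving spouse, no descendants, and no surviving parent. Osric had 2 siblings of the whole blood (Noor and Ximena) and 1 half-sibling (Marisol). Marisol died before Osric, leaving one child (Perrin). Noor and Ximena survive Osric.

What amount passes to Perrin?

The entire ₹520,000 passes to the siblings and their issue.
Counting each half-blood sibling's line as half a unit, there are 5/2 units in ₹520,000, so one unit is ₹208,000. Whole-blood lines (Noor and Ximena) take ₹208,000 each; half-blood lines (Marisol) take ₹104,000 each.
Marisol's share (₹104,000) passes entirely to Perrin.

Perrin receives ₹104,000.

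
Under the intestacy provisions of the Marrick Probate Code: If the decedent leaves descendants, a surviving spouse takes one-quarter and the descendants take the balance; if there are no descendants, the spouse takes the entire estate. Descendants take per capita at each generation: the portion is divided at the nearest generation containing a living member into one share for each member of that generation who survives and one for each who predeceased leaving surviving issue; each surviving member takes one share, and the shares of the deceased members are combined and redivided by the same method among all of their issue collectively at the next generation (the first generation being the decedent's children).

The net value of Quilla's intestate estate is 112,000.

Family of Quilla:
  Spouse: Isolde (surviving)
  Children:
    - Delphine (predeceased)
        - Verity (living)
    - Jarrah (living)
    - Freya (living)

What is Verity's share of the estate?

Verity receives 28,000.

Isolde takes one-quarter of 112,000 = 28,000. The remaining 84,000 passes to the descendants.
The descendants' portion (84,000) is divided at the children's generation into 3 shares of 28,000. Jarrah and Freya each take 28,000. The remaining share for the deceased Delphine (28,000) is carried to the next generation.
That pool (28,000) passes entirely to Verity, the sole taker at the grandchildren's generation.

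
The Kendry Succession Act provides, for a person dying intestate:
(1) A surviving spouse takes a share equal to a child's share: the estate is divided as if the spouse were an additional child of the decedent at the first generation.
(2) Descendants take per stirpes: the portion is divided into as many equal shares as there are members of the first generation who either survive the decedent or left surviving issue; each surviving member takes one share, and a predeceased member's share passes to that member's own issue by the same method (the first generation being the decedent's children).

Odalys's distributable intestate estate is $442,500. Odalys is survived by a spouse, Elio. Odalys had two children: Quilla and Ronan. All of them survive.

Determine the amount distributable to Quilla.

Quilla receives $147,500.

The spouse counts as an additional share at the children's level, so there are 3 primary shares of $147,500. Elio takes one such share ($147,500).
The children's combined portion ($295,000) is divided into 2 shares of $147,500: Quilla and Ronan each take $147,500.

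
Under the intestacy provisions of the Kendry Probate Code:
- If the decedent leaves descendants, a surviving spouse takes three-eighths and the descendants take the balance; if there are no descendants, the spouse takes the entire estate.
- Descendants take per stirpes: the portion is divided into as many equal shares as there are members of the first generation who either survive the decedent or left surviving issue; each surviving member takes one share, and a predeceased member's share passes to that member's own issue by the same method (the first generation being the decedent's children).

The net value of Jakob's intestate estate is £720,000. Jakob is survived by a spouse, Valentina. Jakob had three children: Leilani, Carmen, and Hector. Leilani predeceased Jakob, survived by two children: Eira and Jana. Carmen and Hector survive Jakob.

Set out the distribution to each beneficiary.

Valentina takes three-eighths of £720,000 = £270,000. The remaining £450,000 passes to the descendants.
The descendants' portion (£450,000) is divided into 3 shares of £150,000: Carmen and Hector each take £150,000; Leilani's £150,000 share passes to Leilani's issue.
Leilani's share (£150,000) is divided into 2 shares of £75,000: Eira and Jana each take £75,000.

Valentina: £270,000; Eira: £75,000; Jana: £75,000; Carmen: £150,000; Hector: £150,000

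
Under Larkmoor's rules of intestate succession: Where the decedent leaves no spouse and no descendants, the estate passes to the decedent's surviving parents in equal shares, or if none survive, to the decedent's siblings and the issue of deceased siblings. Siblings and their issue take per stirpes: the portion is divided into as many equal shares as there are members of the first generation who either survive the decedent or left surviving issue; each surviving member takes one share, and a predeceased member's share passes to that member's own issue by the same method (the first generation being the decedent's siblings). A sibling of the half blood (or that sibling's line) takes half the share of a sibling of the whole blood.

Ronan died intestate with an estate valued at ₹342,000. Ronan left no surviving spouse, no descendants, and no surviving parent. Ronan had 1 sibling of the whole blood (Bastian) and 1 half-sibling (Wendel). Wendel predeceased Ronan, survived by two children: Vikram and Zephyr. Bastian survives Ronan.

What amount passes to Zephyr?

Zephyr receives ₹57,000.

The entire ₹342,000 passes to the siblings and their issue.
Counting each half-blood sibling's line as half a unit, there are 3/2 units in ₹342,000, so one unit is ₹228,000. Whole-blood lines (Bastian) take ₹228,000 each; half-blood lines (Wendel) take ₹114,000 each.
Wendel's share (₹114,000) is divided into 2 shares of ₹57,000: Vikram and Zephyr each take ₹57,000.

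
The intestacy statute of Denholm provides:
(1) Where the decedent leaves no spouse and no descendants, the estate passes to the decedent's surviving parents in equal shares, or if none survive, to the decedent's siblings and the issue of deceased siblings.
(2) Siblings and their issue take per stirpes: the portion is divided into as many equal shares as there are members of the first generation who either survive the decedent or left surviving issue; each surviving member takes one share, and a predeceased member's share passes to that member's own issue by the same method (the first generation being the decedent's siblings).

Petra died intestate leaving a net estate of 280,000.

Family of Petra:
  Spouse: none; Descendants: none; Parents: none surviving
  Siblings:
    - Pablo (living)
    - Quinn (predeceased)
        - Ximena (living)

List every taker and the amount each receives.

The entire 280,000 passes to the siblings and their issue.
That amount (280,000) is divided into 2 shares of 140,000: Pablo takes 140,000; Quinn's 140,000 share passes to Quinn's issue.
Quinn's share (140,000) passes entirely to Ximena.

Pablo: 140,000; Ximena: 140,000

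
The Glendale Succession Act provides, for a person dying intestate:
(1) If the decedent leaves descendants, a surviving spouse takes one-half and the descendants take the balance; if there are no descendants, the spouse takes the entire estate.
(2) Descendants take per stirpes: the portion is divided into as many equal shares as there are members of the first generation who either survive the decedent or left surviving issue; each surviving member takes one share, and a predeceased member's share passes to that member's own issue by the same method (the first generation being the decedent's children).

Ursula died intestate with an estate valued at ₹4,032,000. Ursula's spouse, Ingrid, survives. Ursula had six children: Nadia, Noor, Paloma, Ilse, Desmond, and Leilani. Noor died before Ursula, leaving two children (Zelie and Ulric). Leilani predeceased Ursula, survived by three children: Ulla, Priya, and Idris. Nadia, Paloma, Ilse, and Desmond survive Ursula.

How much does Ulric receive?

Ulric receives ₹168,000.

Ingrid takes one-half of ₹4,032,000 = ₹2,016,000. The remaining ₹2,016,000 passes to the descendants.
The descendants' portion (₹2,016,000) is divided into 6 shares of ₹336,000: Nadia, Paloma, Ilse, and Desmond each take ₹336,000; Noor's ₹336,000 share passes to Noor's issue; Leilani's ₹336,000 share passes to Leilani's issue.
Noor's share (₹336,000) is divided into 2 shares of ₹168,000: Zelie and Ulric each take ₹168,000.
Leilani's share (₹336,000) is divided into 3 shares of ₹112,000: Ulla, Priya, and Idris each take ₹112,000.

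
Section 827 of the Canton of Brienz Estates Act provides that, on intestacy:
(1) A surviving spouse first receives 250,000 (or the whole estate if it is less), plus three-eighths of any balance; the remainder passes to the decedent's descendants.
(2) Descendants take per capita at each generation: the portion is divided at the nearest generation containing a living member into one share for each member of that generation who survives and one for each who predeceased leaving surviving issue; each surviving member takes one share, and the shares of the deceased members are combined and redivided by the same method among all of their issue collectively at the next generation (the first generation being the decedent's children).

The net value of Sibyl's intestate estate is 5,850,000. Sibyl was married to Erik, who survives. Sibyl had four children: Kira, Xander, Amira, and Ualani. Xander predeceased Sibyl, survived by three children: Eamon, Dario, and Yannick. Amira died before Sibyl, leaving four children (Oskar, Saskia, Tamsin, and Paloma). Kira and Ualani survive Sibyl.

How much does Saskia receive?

Erik first takes 250,000, leaving a balance of 5,600,000. Erik then takes three-eighths of the balance (2,100,000), for a total of 2,350,000. The remaining 3,500,000 passes to the descendants.
The descendants' portion (3,500,000) is divided at the children's generation into 4 shares of 875,000. Kira and Ualani each take 875,000. The 2 shares of the deceased (Xander and Amira) are combined into a pool of 1,750,000.
That pool (1,750,000) is divided at the grandchildren's generation equally among Eamon, Dario, Yannick, Oskar, Saskia, Tamsin, and Paloma: 250,000 each.

Saskia receives 250,000.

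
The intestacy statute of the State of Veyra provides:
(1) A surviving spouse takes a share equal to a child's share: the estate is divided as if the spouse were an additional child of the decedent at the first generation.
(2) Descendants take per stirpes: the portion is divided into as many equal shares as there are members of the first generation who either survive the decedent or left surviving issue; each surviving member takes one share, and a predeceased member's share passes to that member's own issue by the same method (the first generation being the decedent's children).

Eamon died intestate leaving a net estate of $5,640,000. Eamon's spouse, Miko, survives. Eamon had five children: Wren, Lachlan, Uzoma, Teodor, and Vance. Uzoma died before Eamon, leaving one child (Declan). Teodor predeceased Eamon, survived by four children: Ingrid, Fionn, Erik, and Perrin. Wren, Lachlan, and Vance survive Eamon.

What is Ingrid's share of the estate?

Ingrid receives $235,000.

The spouse counts as an additional share at the children's level, so there are 6 primary shares of $940,000. Miko takes one such share ($940,000).
The children's combined portion ($4,700,000) is divided into 5 shares of $940,000: Wren, Lachlan, and Vance each take $940,000; Uzoma's $940,000 share passes to Uzoma's issue; Teodor's $940,000 share passes to Teodor's issue.
Uzoma's share ($940,000) passes entirely to Declan.
Teodor's share ($940,000) is divided into 4 shares of $235,000: Ingrid, Fionn, Erik, and Perrin each take $235,000.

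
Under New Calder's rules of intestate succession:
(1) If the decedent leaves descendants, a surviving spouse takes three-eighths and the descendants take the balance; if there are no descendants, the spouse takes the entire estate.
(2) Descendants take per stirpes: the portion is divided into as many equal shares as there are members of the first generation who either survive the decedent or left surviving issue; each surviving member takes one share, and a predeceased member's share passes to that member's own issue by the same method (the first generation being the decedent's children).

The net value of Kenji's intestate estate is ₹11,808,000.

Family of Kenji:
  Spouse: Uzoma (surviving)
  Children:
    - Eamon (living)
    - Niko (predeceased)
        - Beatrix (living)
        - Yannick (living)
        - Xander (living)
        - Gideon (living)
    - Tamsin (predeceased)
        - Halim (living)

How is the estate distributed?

Uzoma takes three-eighths of ₹11,808,000 = ₹4,428,000. The remaining ₹7,380,000 passes to the descendants.
The descendants' portion (₹7,380,000) is divided into 3 shares of ₹2,460,000: Eamon takes ₹2,460,000; Niko's ₹2,460,000 share passes to Niko's issue; Tamsin's ₹2,460,000 share passes to Tamsin's issue.
Niko's share (₹2,460,000) is divided into 4 shares of ₹615,000: Beatrix, Yannick, Xander, and Gideon each take ₹615,000.
Tamsin's share (₹2,460,000) passes entirely to Halim.

Uzoma: ₹4,428,000; Eamon: ₹2,460,000; Beatrix: ₹615,000; Yannick: ₹615,000; Xander: ₹615,000; Gideon: ₹615,000; Halim: ₹2,460,000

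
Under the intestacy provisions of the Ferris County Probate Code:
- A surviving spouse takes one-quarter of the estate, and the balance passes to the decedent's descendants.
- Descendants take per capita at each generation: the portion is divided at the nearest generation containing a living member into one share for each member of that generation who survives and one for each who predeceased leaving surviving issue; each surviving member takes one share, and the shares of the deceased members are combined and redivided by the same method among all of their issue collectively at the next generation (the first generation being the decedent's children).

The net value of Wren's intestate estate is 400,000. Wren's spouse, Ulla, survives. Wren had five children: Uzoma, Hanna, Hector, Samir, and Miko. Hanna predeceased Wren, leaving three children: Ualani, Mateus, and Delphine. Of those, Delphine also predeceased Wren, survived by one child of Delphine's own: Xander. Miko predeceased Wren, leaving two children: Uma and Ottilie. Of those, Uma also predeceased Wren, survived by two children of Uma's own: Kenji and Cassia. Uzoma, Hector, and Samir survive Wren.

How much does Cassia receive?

Ulla takes one-quarter of 400,000 = 100,000. The remaining 300,000 passes to the descendants.
The descendants' portion (300,000) is divided at the children's generation into 5 shares of 60,000. Uzoma, Hector, and Samir each take 60,000. The 2 shares of the deceased (Hanna and Miko) are combined into a pool of 120,000.
That pool (120,000) is divided at the grandchildren's generation into 5 shares of 24,000. Ualani, Mateus, and Ottilie each take 24,000. The 2 shares of the deceased (Delphine and Uma) are combined into a pool of 48,000.
That pool (48,000) is divided at the great-grandchildren's generation equally among Xander, Kenji, and Cassia: 16,000 each.

Cassia receives 16,000.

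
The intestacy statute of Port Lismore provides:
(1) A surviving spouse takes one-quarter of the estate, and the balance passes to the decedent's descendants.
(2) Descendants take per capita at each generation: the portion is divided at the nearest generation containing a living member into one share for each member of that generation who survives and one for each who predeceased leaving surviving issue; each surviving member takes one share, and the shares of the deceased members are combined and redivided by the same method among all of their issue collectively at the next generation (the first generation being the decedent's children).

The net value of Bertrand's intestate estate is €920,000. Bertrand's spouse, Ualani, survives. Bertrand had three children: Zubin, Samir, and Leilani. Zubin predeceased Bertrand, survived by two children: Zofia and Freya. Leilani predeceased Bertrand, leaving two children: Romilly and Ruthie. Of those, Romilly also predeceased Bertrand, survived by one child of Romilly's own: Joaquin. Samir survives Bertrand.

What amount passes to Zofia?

Zofia receives €115,000.

Ualani takes one-quarter of €920,000 = €230,000. The remaining €690,000 passes to the descendants.
The descendants' portion (€690,000) is divided at the children's generation into 3 shares of €230,000. Samir takes €230,000. The 2 shares of the deceased (Zubin and Leilani) are combined into a pool of €460,000.
That pool (€460,000) is divided at the grandchildren's generation into 4 shares of €115,000. Zofia, Freya, and Ruthie each take €115,000. The remaining share for the deceased Romilly (€115,000) is carried to the next generation.
That pool (€115,000) passes entirely to Joaquin, the sole taker at the great-grandchildren's generation.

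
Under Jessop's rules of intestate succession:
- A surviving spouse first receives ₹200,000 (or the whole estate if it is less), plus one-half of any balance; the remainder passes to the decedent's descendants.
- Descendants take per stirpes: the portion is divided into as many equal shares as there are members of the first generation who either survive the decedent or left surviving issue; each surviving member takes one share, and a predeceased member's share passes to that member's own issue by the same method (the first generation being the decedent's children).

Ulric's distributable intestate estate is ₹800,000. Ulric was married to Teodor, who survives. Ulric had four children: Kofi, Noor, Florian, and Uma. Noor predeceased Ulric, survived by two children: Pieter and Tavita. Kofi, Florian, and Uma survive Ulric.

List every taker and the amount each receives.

Teodor first takes ₹200,000, leaving a balance of ₹600,000. Teodor then takes one-half of the balance (₹300,000), for a total of ₹500,000. The remaining ₹300,000 passes to the descendants.
The descendants' portion (₹300,000) is divided into 4 shares of ₹75,000: Kofi, Florian, and Uma each take ₹75,000; Noor's ₹75,000 share passes to Noor's issue.
Noor's share (₹75,000) is divided into 2 shares of ₹37,500: Pieter and Tavita each take ₹37,500.

Teodor: ₹500,000; Kofi: ₹75,000; Pieter: ₹37,500; Tavita: ₹37,500; Florian: ₹75,000; Uma: ₹75,000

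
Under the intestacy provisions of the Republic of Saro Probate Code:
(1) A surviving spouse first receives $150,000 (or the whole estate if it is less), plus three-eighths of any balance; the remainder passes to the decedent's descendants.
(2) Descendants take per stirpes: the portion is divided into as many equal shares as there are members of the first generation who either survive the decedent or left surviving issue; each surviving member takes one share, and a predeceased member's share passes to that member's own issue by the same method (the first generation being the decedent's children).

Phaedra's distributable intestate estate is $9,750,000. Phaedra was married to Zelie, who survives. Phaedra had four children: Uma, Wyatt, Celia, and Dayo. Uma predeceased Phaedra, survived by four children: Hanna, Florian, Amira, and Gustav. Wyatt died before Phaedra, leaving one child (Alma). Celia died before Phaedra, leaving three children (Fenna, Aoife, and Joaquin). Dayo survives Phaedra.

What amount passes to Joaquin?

Joaquin receives $500,000.

Zelie first takes $150,000, leaving a balance of $9,600,000. Zelie then takes three-eighths of the balance ($3,600,000), for a total of $3,750,000. The remaining $6,000,000 passes to the descendants.
The descendants' portion ($6,000,000) is divided into 4 shares of $1,500,000: Dayo takes $1,500,000; Uma's $1,500,000 share passes to Uma's issue; Wyatt's $1,500,000 share passes to Wyatt's issue; Celia's $1,500,000 share passes to Celia's issue.
Uma's share ($1,500,000) is divided into 4 shares of $375,000: Hanna, Florian, Amira, and Gustav each take $375,000.
Wyatt's share ($1,500,000) passes entirely to Alma.
Celia's share ($1,500,000) is divided into 3 shares of $500,000: Fenna, Aoife, and Joaquin each take $500,000.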